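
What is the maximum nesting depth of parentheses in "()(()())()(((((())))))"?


Input: "()(()())()(((((())))))"
Tracking depth:
  Position 0 '(': depth becomes 1
  Position 1 ')': depth becomes 0
  Position 2 '(': depth becomes 1
  Position 3 '(': depth becomes 2
  Position 4 ')': depth becomes 1
  Position 5 '(': depth becomes 2
  Position 6 ')': depth becomes 1
  Position 7 ')': depth becomes 0
  Position 8 '(': depth becomes 1
  Position 9 ')': depth becomes 0
  Position 10 '(': depth becomes 1
  Position 11 '(': depth becomes 2
  Position 12 '(': depth becomes 3
  Position 13 '(': depth becomes 4
  Position 14 '(': depth becomes 5
  Position 15 '(': depth becomes 6
  Position 16 ')': depth becomes 5
  Position 17 ')': depth becomes 4
  Position 18 ')': depth becomes 3
  Position 19 ')': depth becomes 2
  Position 20 ')': depth becomes 1
  Position 21 ')': depth becomes 0
Maximum depth reached: 6

6


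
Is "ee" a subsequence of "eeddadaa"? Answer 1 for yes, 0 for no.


Check if "ee" is a subsequence of "eeddadaa"
Greedy scan:
  Position 0 ('e'): matches sub[0] = 'e'
  Position 1 ('e'): matches sub[1] = 'e'
  Position 2 ('d'): no match needed
  Position 3 ('d'): no match needed
  Position 4 ('a'): no match needed
  Position 5 ('d'): no match needed
  Position 6 ('a'): no match needed
  Position 7 ('a'): no match needed
All 2 characters matched => is a subsequence

1


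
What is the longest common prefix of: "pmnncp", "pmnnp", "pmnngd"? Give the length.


Words: pmnncp, pmnnp, pmnngd
  Position 0: all 'p' => match
  Position 1: all 'm' => match
  Position 2: all 'n' => match
  Position 3: all 'n' => match
  Position 4: ('c', 'p', 'g') => mismatch, stop
LCP = "pmnn" (length 4)

4


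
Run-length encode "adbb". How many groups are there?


Input: adbb
Scanning for consecutive runs:
  Group 1: 'a' x 1 (positions 0-0)
  Group 2: 'd' x 1 (positions 1-1)
  Group 3: 'b' x 2 (positions 2-3)
Total groups: 3

3


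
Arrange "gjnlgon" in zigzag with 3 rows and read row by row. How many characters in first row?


Zigzag "gjnlgon" into 3 rows:
Placing characters:
  'g' => row 0
  'j' => row 1
  'n' => row 2
  'l' => row 1
  'g' => row 0
  'o' => row 1
  'n' => row 2
Rows:
  Row 0: "gg"
  Row 1: "jlo"
  Row 2: "nn"
First row length: 2

2


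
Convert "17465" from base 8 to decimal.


Input: "17465" in base 8
Positional expansion:
  Digit '1' (value 1) x 8^4 = 4096
  Digit '7' (value 7) x 8^3 = 3584
  Digit '4' (value 4) x 8^2 = 256
  Digit '6' (value 6) x 8^1 = 48
  Digit '5' (value 5) x 8^0 = 5
Sum = 7989

7989


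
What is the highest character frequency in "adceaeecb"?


Input: adceaeecb
Character counts:
  'a': 2
  'b': 1
  'c': 2
  'd': 1
  'e': 3
Maximum frequency: 3

3


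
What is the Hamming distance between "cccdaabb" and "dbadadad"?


Comparing "cccdaabb" and "dbadadad" position by position:
  Position 0: 'c' vs 'd' => differ
  Position 1: 'c' vs 'b' => differ
  Position 2: 'c' vs 'a' => differ
  Position 3: 'd' vs 'd' => same
  Position 4: 'a' vs 'a' => same
  Position 5: 'a' vs 'd' => differ
  Position 6: 'b' vs 'a' => differ
  Position 7: 'b' vs 'd' => differ
Total differences (Hamming distance): 6

6


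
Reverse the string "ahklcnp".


Input: ahklcnp
Reading characters right to left:
  Position 6: 'p'
  Position 5: 'n'
  Position 4: 'c'
  Position 3: 'l'
  Position 2: 'k'
  Position 1: 'h'
  Position 0: 'a'
Reversed: pnclkha

pnclkha


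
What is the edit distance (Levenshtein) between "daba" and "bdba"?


Computing edit distance: "daba" -> "bdba"
DP table:
           b    d    b    a
      0    1    2    3    4
  d   1    1    1    2    3
  a   2    2    2    2    2
  b   3    2    3    2    3
  a   4    3    3    3    2
Edit distance = dp[4][4] = 2

2


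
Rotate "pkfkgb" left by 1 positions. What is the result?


Input: "pkfkgb", rotate left by 1
First 1 characters: "p"
Remaining characters: "kfkgb"
Concatenate remaining + first: "kfkgb" + "p" = "kfkgbp"

kfkgbp


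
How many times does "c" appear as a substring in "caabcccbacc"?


Searching for "c" in "caabcccbacc"
Scanning each position:
  Position 0: "c" => MATCH
  Position 1: "a" => no
  Position 2: "a" => no
  Position 3: "b" => no
  Position 4: "c" => MATCH
  Position 5: "c" => MATCH
  Position 6: "c" => MATCH
  Position 7: "b" => no
  Position 8: "a" => no
  Position 9: "c" => MATCH
  Position 10: "c" => MATCH
Total occurrences: 6

6


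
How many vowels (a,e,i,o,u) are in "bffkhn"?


Input: bffkhn
Checking each character:
  'b' at position 0: consonant
  'f' at position 1: consonant
  'f' at position 2: consonant
  'k' at position 3: consonant
  'h' at position 4: consonant
  'n' at position 5: consonant
Total vowels: 0

0


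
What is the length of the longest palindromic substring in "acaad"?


Input: "acaad"
Checking substrings for palindromes:
  [0:3] "aca" (len 3) => palindrome
  [2:4] "aa" (len 2) => palindrome
Longest palindromic substring: "aca" with length 3

3


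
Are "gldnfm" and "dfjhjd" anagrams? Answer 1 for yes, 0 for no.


Strings: "gldnfm", "dfjhjd"
Sorted first:  dfglmn
Sorted second: ddfhjj
Differ at position 1: 'f' vs 'd' => not anagrams

0


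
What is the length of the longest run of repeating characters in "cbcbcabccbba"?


Input: "cbcbcabccbba"
Scanning for longest run:
  Position 1 ('b'): new char, reset run to 1
  Position 2 ('c'): new char, reset run to 1
  Position 3 ('b'): new char, reset run to 1
  Position 4 ('c'): new char, reset run to 1
  Position 5 ('a'): new char, reset run to 1
  Position 6 ('b'): new char, reset run to 1
  Position 7 ('c'): new char, reset run to 1
  Position 8 ('c'): continues run of 'c', length=2
  Position 9 ('b'): new char, reset run to 1
  Position 10 ('b'): continues run of 'b', length=2
  Position 11 ('a'): new char, reset run to 1
Longest run: 'c' with length 2

2


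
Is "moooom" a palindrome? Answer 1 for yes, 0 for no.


Input: moooom
Reversed: moooom
  Compare pos 0 ('m') with pos 5 ('m'): match
  Compare pos 1 ('o') with pos 4 ('o'): match
  Compare pos 2 ('o') with pos 3 ('o'): match
Result: palindrome

1


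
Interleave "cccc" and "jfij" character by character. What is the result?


Interleaving "cccc" and "jfij":
  Position 0: 'c' from first, 'j' from second => "cj"
  Position 1: 'c' from first, 'f' from second => "cf"
  Position 2: 'c' from first, 'i' from second => "ci"
  Position 3: 'c' from first, 'j' from second => "cj"
Result: cjcfcicj

cjcfcicj


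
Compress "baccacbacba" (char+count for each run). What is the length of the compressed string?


Input: baccacbacba
Runs:
  'b' x 1 => "b1"
  'a' x 1 => "a1"
  'c' x 2 => "c2"
  'a' x 1 => "a1"
  'c' x 1 => "c1"
  'b' x 1 => "b1"
  'a' x 1 => "a1"
  'c' x 1 => "c1"
  'b' x 1 => "b1"
  'a' x 1 => "a1"
Compressed: "b1a1c2a1c1b1a1c1b1a1"
Compressed length: 20

20


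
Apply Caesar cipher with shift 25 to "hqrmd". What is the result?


Caesar cipher: shift "hqrmd" by 25
  'h' (pos 7) + 25 = pos 6 = 'g'
  'q' (pos 16) + 25 = pos 15 = 'p'
  'r' (pos 17) + 25 = pos 16 = 'q'
  'm' (pos 12) + 25 = pos 11 = 'l'
  'd' (pos 3) + 25 = pos 2 = 'c'
Result: gpqlc

gpqlc


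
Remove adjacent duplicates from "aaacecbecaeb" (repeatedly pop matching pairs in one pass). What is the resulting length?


Input: aaacecbecaeb
Stack-based adjacent duplicate removal:
  Read 'a': push. Stack: a
  Read 'a': matches stack top 'a' => pop. Stack: (empty)
  Read 'a': push. Stack: a
  Read 'c': push. Stack: ac
  Read 'e': push. Stack: ace
  Read 'c': push. Stack: acec
  Read 'b': push. Stack: acecb
  Read 'e': push. Stack: acecbe
  Read 'c': push. Stack: acecbec
  Read 'a': push. Stack: acecbeca
  Read 'e': push. Stack: acecbecae
  Read 'b': push. Stack: acecbecaeb
Final stack: "acecbecaeb" (length 10)

10


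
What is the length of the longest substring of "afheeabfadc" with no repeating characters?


Input: "afheeabfadc"
Sliding window (track last position of each char):
  Position 0 ('a'): window [0,0] length 1 -- new best
  Position 1 ('f'): window [0,1] length 2 -- new best
  Position 2 ('h'): window [0,2] length 3 -- new best
  Position 3 ('e'): window [0,3] length 4 -- new best
  Position 4 ('e'): repeat (last at 3), move window start to 4
  Position 4 ('e'): window [4,4] length 1
  Position 5 ('a'): window [4,5] length 2
  Position 6 ('b'): window [4,6] length 3
  Position 7 ('f'): window [4,7] length 4
  Position 8 ('a'): repeat (last at 5), move window start to 6
  Position 8 ('a'): window [6,8] length 3
  Position 9 ('d'): window [6,9] length 4
  Position 10 ('c'): window [6,10] length 5 -- new best
Longest substring with no repeats: "bfadc" with length 5

5


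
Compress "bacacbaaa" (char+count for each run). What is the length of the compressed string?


Input: bacacbaaa
Runs:
  'b' x 1 => "b1"
  'a' x 1 => "a1"
  'c' x 1 => "c1"
  'a' x 1 => "a1"
  'c' x 1 => "c1"
  'b' x 1 => "b1"
  'a' x 3 => "a3"
Compressed: "b1a1c1a1c1b1a3"
Compressed length: 14

14


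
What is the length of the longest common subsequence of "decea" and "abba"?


LCS of "decea" and "abba"
DP table:
           a    b    b    a
      0    0    0    0    0
  d   0    0    0    0    0
  e   0    0    0    0    0
  c   0    0    0    0    0
  e   0    0    0    0    0
  a   0    1    1    1    1
LCS length = dp[5][4] = 1

1


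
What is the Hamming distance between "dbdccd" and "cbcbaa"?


Comparing "dbdccd" and "cbcbaa" position by position:
  Position 0: 'd' vs 'c' => differ
  Position 1: 'b' vs 'b' => same
  Position 2: 'd' vs 'c' => differ
  Position 3: 'c' vs 'b' => differ
  Position 4: 'c' vs 'a' => differ
  Position 5: 'd' vs 'a' => differ
Total differences (Hamming distance): 5

5


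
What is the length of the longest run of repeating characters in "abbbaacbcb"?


Input: "abbbaacbcb"
Scanning for longest run:
  Position 1 ('b'): new char, reset run to 1
  Position 2 ('b'): continues run of 'b', length=2
  Position 3 ('b'): continues run of 'b', length=3
  Position 4 ('a'): new char, reset run to 1
  Position 5 ('a'): continues run of 'a', length=2
  Position 6 ('c'): new char, reset run to 1
  Position 7 ('b'): new char, reset run to 1
  Position 8 ('c'): new char, reset run to 1
  Position 9 ('b'): new char, reset run to 1
Longest run: 'b' with length 3

3


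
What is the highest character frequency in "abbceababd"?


Input: abbceababd
Character counts:
  'a': 3
  'b': 4
  'c': 1
  'd': 1
  'e': 1
Maximum frequency: 4

4


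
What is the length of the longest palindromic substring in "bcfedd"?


Input: "bcfedd"
Checking substrings for palindromes:
  [4:6] "dd" (len 2) => palindrome
Longest palindromic substring: "dd" with length 2

2


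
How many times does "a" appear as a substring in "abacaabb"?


Searching for "a" in "abacaabb"
Scanning each position:
  Position 0: "a" => MATCH
  Position 1: "b" => no
  Position 2: "a" => MATCH
  Position 3: "c" => no
  Position 4: "a" => MATCH
  Position 5: "a" => MATCH
  Position 6: "b" => no
  Position 7: "b" => no
Total occurrences: 4

4


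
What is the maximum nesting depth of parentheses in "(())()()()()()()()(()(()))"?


Input: "(())()()()()()()()(()(()))"
Tracking depth:
  Position 0 '(': depth becomes 1
  Position 1 '(': depth becomes 2
  Position 2 ')': depth becomes 1
  Position 3 ')': depth becomes 0
  Position 4 '(': depth becomes 1
  Position 5 ')': depth becomes 0
  Position 6 '(': depth becomes 1
  Position 7 ')': depth becomes 0
  Position 8 '(': depth becomes 1
  Position 9 ')': depth becomes 0
  Position 10 '(': depth becomes 1
  Position 11 ')': depth becomes 0
  Position 12 '(': depth becomes 1
  Position 13 ')': depth becomes 0
  Position 14 '(': depth becomes 1
  Position 15 ')': depth becomes 0
  Position 16 '(': depth becomes 1
  Position 17 ')': depth becomes 0
  Position 18 '(': depth becomes 1
  Position 19 '(': depth becomes 2
  Position 20 ')': depth becomes 1
  Position 21 '(': depth becomes 2
  Position 22 '(': depth becomes 3
  Position 23 ')': depth becomes 2
  Position 24 ')': depth becomes 1
  Position 25 ')': depth becomes 0
Maximum depth reached: 3

3


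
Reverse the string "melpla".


Input: melpla
Reading characters right to left:
  Position 5: 'a'
  Position 4: 'l'
  Position 3: 'p'
  Position 2: 'l'
  Position 1: 'e'
  Position 0: 'm'
Reversed: alplem

alplem


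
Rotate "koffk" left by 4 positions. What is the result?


Input: "koffk", rotate left by 4
First 4 characters: "koff"
Remaining characters: "k"
Concatenate remaining + first: "k" + "koff" = "kkoff"

kkoff


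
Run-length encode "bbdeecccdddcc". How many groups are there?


Input: bbdeecccdddcc
Scanning for consecutive runs:
  Group 1: 'b' x 2 (positions 0-1)
  Group 2: 'd' x 1 (positions 2-2)
  Group 3: 'e' x 2 (positions 3-4)
  Group 4: 'c' x 3 (positions 5-7)
  Group 5: 'd' x 3 (positions 8-10)
  Group 6: 'c' x 2 (positions 11-12)
Total groups: 6

6


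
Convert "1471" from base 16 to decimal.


Input: "1471" in base 16
Positional expansion:
  Digit '1' (value 1) x 16^3 = 4096
  Digit '4' (value 4) x 16^2 = 1024
  Digit '7' (value 7) x 16^1 = 112
  Digit '1' (value 1) x 16^0 = 1
Sum = 5233

5233


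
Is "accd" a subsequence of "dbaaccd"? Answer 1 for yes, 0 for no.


Check if "accd" is a subsequence of "dbaaccd"
Greedy scan:
  Position 0 ('d'): no match needed
  Position 1 ('b'): no match needed
  Position 2 ('a'): matches sub[0] = 'a'
  Position 3 ('a'): no match needed
  Position 4 ('c'): matches sub[1] = 'c'
  Position 5 ('c'): matches sub[2] = 'c'
  Position 6 ('d'): matches sub[3] = 'd'
All 4 characters matched => is a subsequence

1


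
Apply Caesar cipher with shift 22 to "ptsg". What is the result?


Caesar cipher: shift "ptsg" by 22
  'p' (pos 15) + 22 = pos 11 = 'l'
  't' (pos 19) + 22 = pos 15 = 'p'
  's' (pos 18) + 22 = pos 14 = 'o'
  'g' (pos 6) + 22 = pos 2 = 'c'
Result: lpoc

lpoc


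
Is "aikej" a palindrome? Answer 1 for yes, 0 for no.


Input: aikej
Reversed: jekia
  Compare pos 0 ('a') with pos 4 ('j'): MISMATCH
  Compare pos 1 ('i') with pos 3 ('e'): MISMATCH
Result: not a palindrome

0


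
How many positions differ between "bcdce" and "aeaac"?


Comparing "bcdce" and "aeaac" position by position:
  Position 0: 'b' vs 'a' => DIFFER
  Position 1: 'c' vs 'e' => DIFFER
  Position 2: 'd' vs 'a' => DIFFER
  Position 3: 'c' vs 'a' => DIFFER
  Position 4: 'e' vs 'c' => DIFFER
Positions that differ: 5

5


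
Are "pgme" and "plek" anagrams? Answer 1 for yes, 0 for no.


Strings: "pgme", "plek"
Sorted first:  egmp
Sorted second: eklp
Differ at position 1: 'g' vs 'k' => not anagrams

0


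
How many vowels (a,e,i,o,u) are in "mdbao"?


Input: mdbao
Checking each character:
  'm' at position 0: consonant
  'd' at position 1: consonant
  'b' at position 2: consonant
  'a' at position 3: vowel (running total: 1)
  'o' at position 4: vowel (running total: 2)
Total vowels: 2

2


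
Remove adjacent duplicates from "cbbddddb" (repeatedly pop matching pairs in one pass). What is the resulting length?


Input: cbbddddb
Stack-based adjacent duplicate removal:
  Read 'c': push. Stack: c
  Read 'b': push. Stack: cb
  Read 'b': matches stack top 'b' => pop. Stack: c
  Read 'd': push. Stack: cd
  Read 'd': matches stack top 'd' => pop. Stack: c
  Read 'd': push. Stack: cd
  Read 'd': matches stack top 'd' => pop. Stack: c
  Read 'b': push. Stack: cb
Final stack: "cb" (length 2)

2


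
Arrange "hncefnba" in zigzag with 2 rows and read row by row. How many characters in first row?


Zigzag "hncefnba" into 2 rows:
Placing characters:
  'h' => row 0
  'n' => row 1
  'c' => row 0
  'e' => row 1
  'f' => row 0
  'n' => row 1
  'b' => row 0
  'a' => row 1
Rows:
  Row 0: "hcfb"
  Row 1: "nena"
First row length: 4

4


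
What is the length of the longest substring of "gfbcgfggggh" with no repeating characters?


Input: "gfbcgfggggh"
Sliding window (track last position of each char):
  Position 0 ('g'): window [0,0] length 1 -- new best
  Position 1 ('f'): window [0,1] length 2 -- new best
  Position 2 ('b'): window [0,2] length 3 -- new best
  Position 3 ('c'): window [0,3] length 4 -- new best
  Position 4 ('g'): repeat (last at 0), move window start to 1
  Position 4 ('g'): window [1,4] length 4
  Position 5 ('f'): repeat (last at 1), move window start to 2
  Position 5 ('f'): window [2,5] length 4
  Position 6 ('g'): repeat (last at 4), move window start to 5
  Position 6 ('g'): window [5,6] length 2
  Position 7 ('g'): repeat (last at 6), move window start to 7
  Position 7 ('g'): window [7,7] length 1
  Position 8 ('g'): repeat (last at 7), move window start to 8
  Position 8 ('g'): window [8,8] length 1
  Position 9 ('g'): repeat (last at 8), move window start to 9
  Position 9 ('g'): window [9,9] length 1
  Position 10 ('h'): window [9,10] length 2
Longest substring with no repeats: "gfbc" with length 4

4


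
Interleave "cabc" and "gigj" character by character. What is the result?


Interleaving "cabc" and "gigj":
  Position 0: 'c' from first, 'g' from second => "cg"
  Position 1: 'a' from first, 'i' from second => "ai"
  Position 2: 'b' from first, 'g' from second => "bg"
  Position 3: 'c' from first, 'j' from second => "cj"
Result: cgaibgcj

cgaibgcj


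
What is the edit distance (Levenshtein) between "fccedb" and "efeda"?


Computing edit distance: "fccedb" -> "efeda"
DP table:
           e    f    e    d    a
      0    1    2    3    4    5
  f   1    1    1    2    3    4
  c   2    2    2    2    3    4
  c   3    3    3    3    3    4
  e   4    3    4    3    4    4
  d   5    4    4    4    3    4
  b   6    5    5    5    4    4
Edit distance = dp[6][5] = 4

4


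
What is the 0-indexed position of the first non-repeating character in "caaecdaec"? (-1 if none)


Input: caaecdaec
Character frequencies:
  'a': 3
  'c': 3
  'd': 1
  'e': 2
Scanning left to right for freq == 1:
  Position 0 ('c'): freq=3, skip
  Position 1 ('a'): freq=3, skip
  Position 2 ('a'): freq=3, skip
  Position 3 ('e'): freq=2, skip
  Position 4 ('c'): freq=3, skip
  Position 5 ('d'): unique! => answer = 5

5


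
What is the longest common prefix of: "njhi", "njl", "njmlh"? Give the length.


Words: njhi, njl, njmlh
  Position 0: all 'n' => match
  Position 1: all 'j' => match
  Position 2: ('h', 'l', 'm') => mismatch, stop
LCP = "nj" (length 2)

2


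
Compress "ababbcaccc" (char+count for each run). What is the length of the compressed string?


Input: ababbcaccc
Runs:
  'a' x 1 => "a1"
  'b' x 1 => "b1"
  'a' x 1 => "a1"
  'b' x 2 => "b2"
  'c' x 1 => "c1"
  'a' x 1 => "a1"
  'c' x 3 => "c3"
Compressed: "a1b1a1b2c1a1c3"
Compressed length: 14

14


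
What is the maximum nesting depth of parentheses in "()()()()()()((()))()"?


Input: "()()()()()()((()))()"
Tracking depth:
  Position 0 '(': depth becomes 1
  Position 1 ')': depth becomes 0
  Position 2 '(': depth becomes 1
  Position 3 ')': depth becomes 0
  Position 4 '(': depth becomes 1
  Position 5 ')': depth becomes 0
  Position 6 '(': depth becomes 1
  Position 7 ')': depth becomes 0
  Position 8 '(': depth becomes 1
  Position 9 ')': depth becomes 0
  Position 10 '(': depth becomes 1
  Position 11 ')': depth becomes 0
  Position 12 '(': depth becomes 1
  Position 13 '(': depth becomes 2
  Position 14 '(': depth becomes 3
  Position 15 ')': depth becomes 2
  Position 16 ')': depth becomes 1
  Position 17 ')': depth becomes 0
  Position 18 '(': depth becomes 1
  Position 19 ')': depth becomes 0
Maximum depth reached: 3

3


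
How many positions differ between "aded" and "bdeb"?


Comparing "aded" and "bdeb" position by position:
  Position 0: 'a' vs 'b' => DIFFER
  Position 1: 'd' vs 'd' => same
  Position 2: 'e' vs 'e' => same
  Position 3: 'd' vs 'b' => DIFFER
Positions that differ: 2

2


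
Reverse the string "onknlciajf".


Input: onknlciajf
Reading characters right to left:
  Position 9: 'f'
  Position 8: 'j'
  Position 7: 'a'
  Position 6: 'i'
  Position 5: 'c'
  Position 4: 'l'
  Position 3: 'n'
  Position 2: 'k'
  Position 1: 'n'
  Position 0: 'o'
Reversed: fjaiclnkno

fjaiclnkno


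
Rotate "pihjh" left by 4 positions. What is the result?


Input: "pihjh", rotate left by 4
First 4 characters: "pihj"
Remaining characters: "h"
Concatenate remaining + first: "h" + "pihj" = "hpihj"

hpihj


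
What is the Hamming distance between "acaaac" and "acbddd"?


Comparing "acaaac" and "acbddd" position by position:
  Position 0: 'a' vs 'a' => same
  Position 1: 'c' vs 'c' => same
  Position 2: 'a' vs 'b' => differ
  Position 3: 'a' vs 'd' => differ
  Position 4: 'a' vs 'd' => differ
  Position 5: 'c' vs 'd' => differ
Total differences (Hamming distance): 4

4


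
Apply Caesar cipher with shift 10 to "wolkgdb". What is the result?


Caesar cipher: shift "wolkgdb" by 10
  'w' (pos 22) + 10 = pos 6 = 'g'
  'o' (pos 14) + 10 = pos 24 = 'y'
  'l' (pos 11) + 10 = pos 21 = 'v'
  'k' (pos 10) + 10 = pos 20 = 'u'
  'g' (pos 6) + 10 = pos 16 = 'q'
  'd' (pos 3) + 10 = pos 13 = 'n'
  'b' (pos 1) + 10 = pos 11 = 'l'
Result: gyvuqnl

gyvuqnl


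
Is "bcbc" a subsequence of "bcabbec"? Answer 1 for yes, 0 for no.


Check if "bcbc" is a subsequence of "bcabbec"
Greedy scan:
  Position 0 ('b'): matches sub[0] = 'b'
  Position 1 ('c'): matches sub[1] = 'c'
  Position 2 ('a'): no match needed
  Position 3 ('b'): matches sub[2] = 'b'
  Position 4 ('b'): no match needed
  Position 5 ('e'): no match needed
  Position 6 ('c'): matches sub[3] = 'c'
All 4 characters matched => is a subsequence

1


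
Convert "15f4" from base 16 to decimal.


Input: "15f4" in base 16
Positional expansion:
  Digit '1' (value 1) x 16^3 = 4096
  Digit '5' (value 5) x 16^2 = 1280
  Digit 'f' (value 15) x 16^1 = 240
  Digit '4' (value 4) x 16^0 = 4
Sum = 5620

5620


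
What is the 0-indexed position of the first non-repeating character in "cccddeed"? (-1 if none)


Input: cccddeed
Character frequencies:
  'c': 3
  'd': 3
  'e': 2
Scanning left to right for freq == 1:
  Position 0 ('c'): freq=3, skip
  Position 1 ('c'): freq=3, skip
  Position 2 ('c'): freq=3, skip
  Position 3 ('d'): freq=3, skip
  Position 4 ('d'): freq=3, skip
  Position 5 ('e'): freq=2, skip
  Position 6 ('e'): freq=2, skip
  Position 7 ('d'): freq=3, skip
  No unique character found => answer = -1

-1


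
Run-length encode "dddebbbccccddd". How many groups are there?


Input: dddebbbccccddd
Scanning for consecutive runs:
  Group 1: 'd' x 3 (positions 0-2)
  Group 2: 'e' x 1 (positions 3-3)
  Group 3: 'b' x 3 (positions 4-6)
  Group 4: 'c' x 4 (positions 7-10)
  Group 5: 'd' x 3 (positions 11-13)
Total groups: 5

5


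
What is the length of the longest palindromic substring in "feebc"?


Input: "feebc"
Checking substrings for palindromes:
  [1:3] "ee" (len 2) => palindrome
Longest palindromic substring: "ee" with length 2

2


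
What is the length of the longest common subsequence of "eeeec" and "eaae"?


LCS of "eeeec" and "eaae"
DP table:
           e    a    a    e
      0    0    0    0    0
  e   0    1    1    1    1
  e   0    1    1    1    2
  e   0    1    1    1    2
  e   0    1    1    1    2
  c   0    1    1    1    2
LCS length = dp[5][4] = 2

2


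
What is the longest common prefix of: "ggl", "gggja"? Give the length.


Words: ggl, gggja
  Position 0: all 'g' => match
  Position 1: all 'g' => match
  Position 2: ('l', 'g') => mismatch, stop
LCP = "gg" (length 2)

2


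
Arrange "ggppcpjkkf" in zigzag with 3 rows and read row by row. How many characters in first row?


Zigzag "ggppcpjkkf" into 3 rows:
Placing characters:
  'g' => row 0
  'g' => row 1
  'p' => row 2
  'p' => row 1
  'c' => row 0
  'p' => row 1
  'j' => row 2
  'k' => row 1
  'k' => row 0
  'f' => row 1
Rows:
  Row 0: "gck"
  Row 1: "gppkf"
  Row 2: "pj"
First row length: 3

3


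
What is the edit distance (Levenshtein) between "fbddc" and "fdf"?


Computing edit distance: "fbddc" -> "fdf"
DP table:
           f    d    f
      0    1    2    3
  f   1    0    1    2
  b   2    1    1    2
  d   3    2    1    2
  d   4    3    2    2
  c   5    4    3    3
Edit distance = dp[5][3] = 3

3


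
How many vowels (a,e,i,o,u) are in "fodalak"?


Input: fodalak
Checking each character:
  'f' at position 0: consonant
  'o' at position 1: vowel (running total: 1)
  'd' at position 2: consonant
  'a' at position 3: vowel (running total: 2)
  'l' at position 4: consonant
  'a' at position 5: vowel (running total: 3)
  'k' at position 6: consonant
Total vowels: 3

3


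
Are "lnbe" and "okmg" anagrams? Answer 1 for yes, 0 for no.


Strings: "lnbe", "okmg"
Sorted first:  beln
Sorted second: gkmo
Differ at position 0: 'b' vs 'g' => not anagrams

0


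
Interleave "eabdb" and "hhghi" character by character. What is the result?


Interleaving "eabdb" and "hhghi":
  Position 0: 'e' from first, 'h' from second => "eh"
  Position 1: 'a' from first, 'h' from second => "ah"
  Position 2: 'b' from first, 'g' from second => "bg"
  Position 3: 'd' from first, 'h' from second => "dh"
  Position 4: 'b' from first, 'i' from second => "bi"
Result: ehahbgdhbi

ehahbgdhbi


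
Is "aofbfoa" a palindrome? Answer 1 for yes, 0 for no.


Input: aofbfoa
Reversed: aofbfoa
  Compare pos 0 ('a') with pos 6 ('a'): match
  Compare pos 1 ('o') with pos 5 ('o'): match
  Compare pos 2 ('f') with pos 4 ('f'): match
Result: palindrome

1


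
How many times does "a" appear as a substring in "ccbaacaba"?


Searching for "a" in "ccbaacaba"
Scanning each position:
  Position 0: "c" => no
  Position 1: "c" => no
  Position 2: "b" => no
  Position 3: "a" => MATCH
  Position 4: "a" => MATCH
  Position 5: "c" => no
  Position 6: "a" => MATCH
  Position 7: "b" => no
  Position 8: "a" => MATCH
Total occurrences: 4

4


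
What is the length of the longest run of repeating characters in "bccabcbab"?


Input: "bccabcbab"
Scanning for longest run:
  Position 1 ('c'): new char, reset run to 1
  Position 2 ('c'): continues run of 'c', length=2
  Position 3 ('a'): new char, reset run to 1
  Position 4 ('b'): new char, reset run to 1
  Position 5 ('c'): new char, reset run to 1
  Position 6 ('b'): new char, reset run to 1
  Position 7 ('a'): new char, reset run to 1
  Position 8 ('b'): new char, reset run to 1
Longest run: 'c' with length 2

2


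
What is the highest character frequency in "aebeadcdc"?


Input: aebeadcdc
Character counts:
  'a': 2
  'b': 1
  'c': 2
  'd': 2
  'e': 2
Maximum frequency: 2

2


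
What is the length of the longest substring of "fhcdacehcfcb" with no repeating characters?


Input: "fhcdacehcfcb"
Sliding window (track last position of each char):
  Position 0 ('f'): window [0,0] length 1 -- new best
  Position 1 ('h'): window [0,1] length 2 -- new best
  Position 2 ('c'): window [0,2] length 3 -- new best
  Position 3 ('d'): window [0,3] length 4 -- new best
  Position 4 ('a'): window [0,4] length 5 -- new best
  Position 5 ('c'): repeat (last at 2), move window start to 3
  Position 5 ('c'): window [3,5] length 3
  Position 6 ('e'): window [3,6] length 4
  Position 7 ('h'): window [3,7] length 5
  Position 8 ('c'): repeat (last at 5), move window start to 6
  Position 8 ('c'): window [6,8] length 3
  Position 9 ('f'): window [6,9] length 4
  Position 10 ('c'): repeat (last at 8), move window start to 9
  Position 10 ('c'): window [9,10] length 2
  Position 11 ('b'): window [9,11] length 3
Longest substring with no repeats: "fhcda" with length 5

5


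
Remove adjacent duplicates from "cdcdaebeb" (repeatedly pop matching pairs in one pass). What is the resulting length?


Input: cdcdaebeb
Stack-based adjacent duplicate removal:
  Read 'c': push. Stack: c
  Read 'd': push. Stack: cd
  Read 'c': push. Stack: cdc
  Read 'd': push. Stack: cdcd
  Read 'a': push. Stack: cdcda
  Read 'e': push. Stack: cdcdae
  Read 'b': push. Stack: cdcdaeb
  Read 'e': push. Stack: cdcdaebe
  Read 'b': push. Stack: cdcdaebeb
Final stack: "cdcdaebeb" (length 9)

9


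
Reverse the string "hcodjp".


Input: hcodjp
Reading characters right to left:
  Position 5: 'p'
  Position 4: 'j'
  Position 3: 'd'
  Position 2: 'o'
  Position 1: 'c'
  Position 0: 'h'
Reversed: pjdoch

pjdoch


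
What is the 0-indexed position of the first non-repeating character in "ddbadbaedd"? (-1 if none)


Input: ddbadbaedd
Character frequencies:
  'a': 2
  'b': 2
  'd': 5
  'e': 1
Scanning left to right for freq == 1:
  Position 0 ('d'): freq=5, skip
  Position 1 ('d'): freq=5, skip
  Position 2 ('b'): freq=2, skip
  Position 3 ('a'): freq=2, skip
  Position 4 ('d'): freq=5, skip
  Position 5 ('b'): freq=2, skip
  Position 6 ('a'): freq=2, skip
  Position 7 ('e'): unique! => answer = 7

7


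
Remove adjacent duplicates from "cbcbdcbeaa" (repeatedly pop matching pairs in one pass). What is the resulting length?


Input: cbcbdcbeaa
Stack-based adjacent duplicate removal:
  Read 'c': push. Stack: c
  Read 'b': push. Stack: cb
  Read 'c': push. Stack: cbc
  Read 'b': push. Stack: cbcb
  Read 'd': push. Stack: cbcbd
  Read 'c': push. Stack: cbcbdc
  Read 'b': push. Stack: cbcbdcb
  Read 'e': push. Stack: cbcbdcbe
  Read 'a': push. Stack: cbcbdcbea
  Read 'a': matches stack top 'a' => pop. Stack: cbcbdcbe
Final stack: "cbcbdcbe" (length 8)

8


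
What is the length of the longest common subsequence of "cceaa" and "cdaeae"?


LCS of "cceaa" and "cdaeae"
DP table:
           c    d    a    e    a    e
      0    0    0    0    0    0    0
  c   0    1    1    1    1    1    1
  c   0    1    1    1    1    1    1
  e   0    1    1    1    2    2    2
  a   0    1    1    2    2    3    3
  a   0    1    1    2    2    3    3
LCS length = dp[5][6] = 3

3


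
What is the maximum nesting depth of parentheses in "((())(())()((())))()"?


Input: "((())(())()((())))()"
Tracking depth:
  Position 0 '(': depth becomes 1
  Position 1 '(': depth becomes 2
  Position 2 '(': depth becomes 3
  Position 3 ')': depth becomes 2
  Position 4 ')': depth becomes 1
  Position 5 '(': depth becomes 2
  Position 6 '(': depth becomes 3
  Position 7 ')': depth becomes 2
  Position 8 ')': depth becomes 1
  Position 9 '(': depth becomes 2
  Position 10 ')': depth becomes 1
  Position 11 '(': depth becomes 2
  Position 12 '(': depth becomes 3
  Position 13 '(': depth becomes 4
  Position 14 ')': depth becomes 3
  Position 15 ')': depth becomes 2
  Position 16 ')': depth becomes 1
  Position 17 ')': depth becomes 0
  Position 18 '(': depth becomes 1
  Position 19 ')': depth becomes 0
Maximum depth reached: 4

4


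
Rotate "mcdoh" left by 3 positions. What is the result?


Input: "mcdoh", rotate left by 3
First 3 characters: "mcd"
Remaining characters: "oh"
Concatenate remaining + first: "oh" + "mcd" = "ohmcd"

ohmcd


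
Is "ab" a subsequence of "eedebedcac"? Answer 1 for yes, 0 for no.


Check if "ab" is a subsequence of "eedebedcac"
Greedy scan:
  Position 0 ('e'): no match needed
  Position 1 ('e'): no match needed
  Position 2 ('d'): no match needed
  Position 3 ('e'): no match needed
  Position 4 ('b'): no match needed
  Position 5 ('e'): no match needed
  Position 6 ('d'): no match needed
  Position 7 ('c'): no match needed
  Position 8 ('a'): matches sub[0] = 'a'
  Position 9 ('c'): no match needed
Only matched 1/2 characters => not a subsequence

0


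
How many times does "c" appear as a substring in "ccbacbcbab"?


Searching for "c" in "ccbacbcbab"
Scanning each position:
  Position 0: "c" => MATCH
  Position 1: "c" => MATCH
  Position 2: "b" => no
  Position 3: "a" => no
  Position 4: "c" => MATCH
  Position 5: "b" => no
  Position 6: "c" => MATCH
  Position 7: "b" => no
  Position 8: "a" => no
  Position 9: "b" => no
Total occurrences: 4

4


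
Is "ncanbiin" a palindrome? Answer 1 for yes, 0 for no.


Input: ncanbiin
Reversed: niibnacn
  Compare pos 0 ('n') with pos 7 ('n'): match
  Compare pos 1 ('c') with pos 6 ('i'): MISMATCH
  Compare pos 2 ('a') with pos 5 ('i'): MISMATCH
  Compare pos 3 ('n') with pos 4 ('b'): MISMATCH
Result: not a palindrome

0


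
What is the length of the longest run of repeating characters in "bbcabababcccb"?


Input: "bbcabababcccb"
Scanning for longest run:
  Position 1 ('b'): continues run of 'b', length=2
  Position 2 ('c'): new char, reset run to 1
  Position 3 ('a'): new char, reset run to 1
  Position 4 ('b'): new char, reset run to 1
  Position 5 ('a'): new char, reset run to 1
  Position 6 ('b'): new char, reset run to 1
  Position 7 ('a'): new char, reset run to 1
  Position 8 ('b'): new char, reset run to 1
  Position 9 ('c'): new char, reset run to 1
  Position 10 ('c'): continues run of 'c', length=2
  Position 11 ('c'): continues run of 'c', length=3
  Position 12 ('b'): new char, reset run to 1
Longest run: 'c' with length 3

3


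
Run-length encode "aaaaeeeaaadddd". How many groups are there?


Input: aaaaeeeaaadddd
Scanning for consecutive runs:
  Group 1: 'a' x 4 (positions 0-3)
  Group 2: 'e' x 3 (positions 4-6)
  Group 3: 'a' x 3 (positions 7-9)
  Group 4: 'd' x 4 (positions 10-13)
Total groups: 4

4


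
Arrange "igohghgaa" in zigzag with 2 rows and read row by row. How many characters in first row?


Zigzag "igohghgaa" into 2 rows:
Placing characters:
  'i' => row 0
  'g' => row 1
  'o' => row 0
  'h' => row 1
  'g' => row 0
  'h' => row 1
  'g' => row 0
  'a' => row 1
  'a' => row 0
Rows:
  Row 0: "iogga"
  Row 1: "ghha"
First row length: 5

5


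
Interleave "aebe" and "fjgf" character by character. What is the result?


Interleaving "aebe" and "fjgf":
  Position 0: 'a' from first, 'f' from second => "af"
  Position 1: 'e' from first, 'j' from second => "ej"
  Position 2: 'b' from first, 'g' from second => "bg"
  Position 3: 'e' from first, 'f' from second => "ef"
Result: afejbgef

afejbgef


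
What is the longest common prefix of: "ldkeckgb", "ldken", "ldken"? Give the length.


Words: ldkeckgb, ldken, ldken
  Position 0: all 'l' => match
  Position 1: all 'd' => match
  Position 2: all 'k' => match
  Position 3: all 'e' => match
  Position 4: ('c', 'n', 'n') => mismatch, stop
LCP = "ldke" (length 4)

4


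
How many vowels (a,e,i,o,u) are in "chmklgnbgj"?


Input: chmklgnbgj
Checking each character:
  'c' at position 0: consonant
  'h' at position 1: consonant
  'm' at position 2: consonant
  'k' at position 3: consonant
  'l' at position 4: consonant
  'g' at position 5: consonant
  'n' at position 6: consonant
  'b' at position 7: consonant
  'g' at position 8: consonant
  'j' at position 9: consonant
Total vowels: 0

0


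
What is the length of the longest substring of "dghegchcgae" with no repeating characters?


Input: "dghegchcgae"
Sliding window (track last position of each char):
  Position 0 ('d'): window [0,0] length 1 -- new best
  Position 1 ('g'): window [0,1] length 2 -- new best
  Position 2 ('h'): window [0,2] length 3 -- new best
  Position 3 ('e'): window [0,3] length 4 -- new best
  Position 4 ('g'): repeat (last at 1), move window start to 2
  Position 4 ('g'): window [2,4] length 3
  Position 5 ('c'): window [2,5] length 4
  Position 6 ('h'): repeat (last at 2), move window start to 3
  Position 6 ('h'): window [3,6] length 4
  Position 7 ('c'): repeat (last at 5), move window start to 6
  Position 7 ('c'): window [6,7] length 2
  Position 8 ('g'): window [6,8] length 3
  Position 9 ('a'): window [6,9] length 4
  Position 10 ('e'): window [6,10] length 5 -- new best
Longest substring with no repeats: "hcgae" with length 5

5


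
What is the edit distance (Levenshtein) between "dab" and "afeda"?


Computing edit distance: "dab" -> "afeda"
DP table:
           a    f    e    d    a
      0    1    2    3    4    5
  d   1    1    2    3    3    4
  a   2    1    2    3    4    3
  b   3    2    2    3    4    4
Edit distance = dp[3][5] = 4

4


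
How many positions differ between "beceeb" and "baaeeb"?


Comparing "beceeb" and "baaeeb" position by position:
  Position 0: 'b' vs 'b' => same
  Position 1: 'e' vs 'a' => DIFFER
  Position 2: 'c' vs 'a' => DIFFER
  Position 3: 'e' vs 'e' => same
  Position 4: 'e' vs 'e' => same
  Position 5: 'b' vs 'b' => same
Positions that differ: 2

2


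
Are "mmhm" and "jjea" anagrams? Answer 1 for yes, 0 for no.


Strings: "mmhm", "jjea"
Sorted first:  hmmm
Sorted second: aejj
Differ at position 0: 'h' vs 'a' => not anagrams

0


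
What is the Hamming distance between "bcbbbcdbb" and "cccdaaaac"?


Comparing "bcbbbcdbb" and "cccdaaaac" position by position:
  Position 0: 'b' vs 'c' => differ
  Position 1: 'c' vs 'c' => same
  Position 2: 'b' vs 'c' => differ
  Position 3: 'b' vs 'd' => differ
  Position 4: 'b' vs 'a' => differ
  Position 5: 'c' vs 'a' => differ
  Position 6: 'd' vs 'a' => differ
  Position 7: 'b' vs 'a' => differ
  Position 8: 'b' vs 'c' => differ
Total differences (Hamming distance): 8

8


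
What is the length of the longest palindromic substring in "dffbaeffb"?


Input: "dffbaeffb"
Checking substrings for palindromes:
  [1:3] "ff" (len 2) => palindrome
  [6:8] "ff" (len 2) => palindrome
Longest palindromic substring: "ff" with length 2

2


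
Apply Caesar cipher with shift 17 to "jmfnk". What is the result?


Caesar cipher: shift "jmfnk" by 17
  'j' (pos 9) + 17 = pos 0 = 'a'
  'm' (pos 12) + 17 = pos 3 = 'd'
  'f' (pos 5) + 17 = pos 22 = 'w'
  'n' (pos 13) + 17 = pos 4 = 'e'
  'k' (pos 10) + 17 = pos 1 = 'b'
Result: adweb

adweb


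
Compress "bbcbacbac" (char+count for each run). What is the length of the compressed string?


Input: bbcbacbac
Runs:
  'b' x 2 => "b2"
  'c' x 1 => "c1"
  'b' x 1 => "b1"
  'a' x 1 => "a1"
  'c' x 1 => "c1"
  'b' x 1 => "b1"
  'a' x 1 => "a1"
  'c' x 1 => "c1"
Compressed: "b2c1b1a1c1b1a1c1"
Compressed length: 16

16


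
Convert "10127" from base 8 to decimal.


Input: "10127" in base 8
Positional expansion:
  Digit '1' (value 1) x 8^4 = 4096
  Digit '0' (value 0) x 8^3 = 0
  Digit '1' (value 1) x 8^2 = 64
  Digit '2' (value 2) x 8^1 = 16
  Digit '7' (value 7) x 8^0 = 7
Sum = 4183

4183


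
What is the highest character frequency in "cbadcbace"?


Input: cbadcbace
Character counts:
  'a': 2
  'b': 2
  'c': 3
  'd': 1
  'e': 1
Maximum frequency: 3

3


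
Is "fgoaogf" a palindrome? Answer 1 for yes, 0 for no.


Input: fgoaogf
Reversed: fgoaogf
  Compare pos 0 ('f') with pos 6 ('f'): match
  Compare pos 1 ('g') with pos 5 ('g'): match
  Compare pos 2 ('o') with pos 4 ('o'): match
Result: palindrome

1


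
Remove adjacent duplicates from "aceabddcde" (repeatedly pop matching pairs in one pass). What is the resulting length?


Input: aceabddcde
Stack-based adjacent duplicate removal:
  Read 'a': push. Stack: a
  Read 'c': push. Stack: ac
  Read 'e': push. Stack: ace
  Read 'a': push. Stack: acea
  Read 'b': push. Stack: aceab
  Read 'd': push. Stack: aceabd
  Read 'd': matches stack top 'd' => pop. Stack: aceab
  Read 'c': push. Stack: aceabc
  Read 'd': push. Stack: aceabcd
  Read 'e': push. Stack: aceabcde
Final stack: "aceabcde" (length 8)

8


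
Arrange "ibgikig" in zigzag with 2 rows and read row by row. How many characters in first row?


Zigzag "ibgikig" into 2 rows:
Placing characters:
  'i' => row 0
  'b' => row 1
  'g' => row 0
  'i' => row 1
  'k' => row 0
  'i' => row 1
  'g' => row 0
Rows:
  Row 0: "igkg"
  Row 1: "bii"
First row length: 4

4


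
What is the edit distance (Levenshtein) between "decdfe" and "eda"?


Computing edit distance: "decdfe" -> "eda"
DP table:
           e    d    a
      0    1    2    3
  d   1    1    1    2
  e   2    1    2    2
  c   3    2    2    3
  d   4    3    2    3
  f   5    4    3    3
  e   6    5    4    4
Edit distance = dp[6][3] = 4

4


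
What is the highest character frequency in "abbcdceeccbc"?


Input: abbcdceeccbc
Character counts:
  'a': 1
  'b': 3
  'c': 5
  'd': 1
  'e': 2
Maximum frequency: 5

5


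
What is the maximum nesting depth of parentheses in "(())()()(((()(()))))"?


Input: "(())()()(((()(()))))"
Tracking depth:
  Position 0 '(': depth becomes 1
  Position 1 '(': depth becomes 2
  Position 2 ')': depth becomes 1
  Position 3 ')': depth becomes 0
  Position 4 '(': depth becomes 1
  Position 5 ')': depth becomes 0
  Position 6 '(': depth becomes 1
  Position 7 ')': depth becomes 0
  Position 8 '(': depth becomes 1
  Position 9 '(': depth becomes 2
  Position 10 '(': depth becomes 3
  Position 11 '(': depth becomes 4
  Position 12 ')': depth becomes 3
  Position 13 '(': depth becomes 4
  Position 14 '(': depth becomes 5
  Position 15 ')': depth becomes 4
  Position 16 ')': depth becomes 3
  Position 17 ')': depth becomes 2
  Position 18 ')': depth becomes 1
  Position 19 ')': depth becomes 0
Maximum depth reached: 5

5
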